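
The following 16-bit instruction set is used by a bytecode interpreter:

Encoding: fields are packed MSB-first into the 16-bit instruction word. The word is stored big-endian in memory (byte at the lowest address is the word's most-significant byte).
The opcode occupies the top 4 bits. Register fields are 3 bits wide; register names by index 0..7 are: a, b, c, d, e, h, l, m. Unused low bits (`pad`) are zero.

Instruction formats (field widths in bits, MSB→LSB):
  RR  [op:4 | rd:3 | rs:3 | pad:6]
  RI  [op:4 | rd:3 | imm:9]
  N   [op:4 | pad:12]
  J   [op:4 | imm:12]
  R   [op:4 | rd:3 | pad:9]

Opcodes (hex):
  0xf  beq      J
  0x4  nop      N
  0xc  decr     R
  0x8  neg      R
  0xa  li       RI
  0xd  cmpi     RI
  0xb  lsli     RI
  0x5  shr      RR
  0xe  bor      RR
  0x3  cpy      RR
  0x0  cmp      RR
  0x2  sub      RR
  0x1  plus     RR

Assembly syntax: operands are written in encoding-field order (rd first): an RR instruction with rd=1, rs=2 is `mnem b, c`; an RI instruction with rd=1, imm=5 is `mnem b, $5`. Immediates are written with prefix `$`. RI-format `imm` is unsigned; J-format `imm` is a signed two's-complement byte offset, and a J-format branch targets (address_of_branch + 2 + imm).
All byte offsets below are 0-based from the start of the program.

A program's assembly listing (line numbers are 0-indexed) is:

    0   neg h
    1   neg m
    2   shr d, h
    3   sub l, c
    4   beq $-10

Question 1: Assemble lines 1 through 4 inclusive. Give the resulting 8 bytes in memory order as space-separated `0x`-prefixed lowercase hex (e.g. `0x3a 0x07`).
0x8e 0x00 0x57 0x40 0x2c 0x80 0xff 0xf6

L1: neg op=0x8:4|rd=7:3|pad=0:9 ⇒ 0x8e00 ⇒ big 8e 00
L2: shr op=0x5:4|rd=3:3|rs=5:3|pad=0:6 ⇒ 0x5740 ⇒ big 57 40
L3: sub op=0x2:4|rd=6:3|rs=2:3|pad=0:6 ⇒ 0x2c80 ⇒ big 2c 80
L4: beq op=0xf:4|imm=-10:12 ⇒ 0xfff6 ⇒ big ff f6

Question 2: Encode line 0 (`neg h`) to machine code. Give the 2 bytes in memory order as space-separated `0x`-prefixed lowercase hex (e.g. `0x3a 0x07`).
0. neg fields op=0x8:4|rd=5:3|pad=0:9 → word 8a00h → 8a 00

0x8a 0x00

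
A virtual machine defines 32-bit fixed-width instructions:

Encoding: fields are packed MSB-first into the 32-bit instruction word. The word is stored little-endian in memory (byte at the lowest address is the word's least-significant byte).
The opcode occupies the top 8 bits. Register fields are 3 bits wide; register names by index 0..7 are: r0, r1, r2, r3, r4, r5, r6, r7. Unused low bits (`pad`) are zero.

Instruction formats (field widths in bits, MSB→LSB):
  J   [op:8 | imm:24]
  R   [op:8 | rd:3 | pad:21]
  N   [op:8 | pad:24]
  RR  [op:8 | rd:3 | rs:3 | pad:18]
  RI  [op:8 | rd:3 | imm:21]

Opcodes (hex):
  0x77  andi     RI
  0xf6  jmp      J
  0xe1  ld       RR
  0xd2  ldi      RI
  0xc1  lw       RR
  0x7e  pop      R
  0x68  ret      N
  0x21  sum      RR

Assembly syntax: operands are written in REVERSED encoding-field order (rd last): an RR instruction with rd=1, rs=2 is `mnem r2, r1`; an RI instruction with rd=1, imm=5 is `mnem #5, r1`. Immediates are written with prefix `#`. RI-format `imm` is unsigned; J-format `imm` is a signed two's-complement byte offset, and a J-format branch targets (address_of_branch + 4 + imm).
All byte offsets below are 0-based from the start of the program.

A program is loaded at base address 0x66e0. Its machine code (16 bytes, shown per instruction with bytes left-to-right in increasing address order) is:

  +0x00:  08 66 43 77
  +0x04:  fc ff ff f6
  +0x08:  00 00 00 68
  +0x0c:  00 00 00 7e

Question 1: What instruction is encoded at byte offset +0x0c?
+0x0c: 00 00 00 7e ⇒ word 0x7e000000 (little)
  top 8b → 0x7e → pop [R]
  [23:21] rd=0 = r0

pop r0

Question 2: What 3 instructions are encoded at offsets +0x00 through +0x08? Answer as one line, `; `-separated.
off 0x00: read 08 66 43 77 as little → 0x77436608
  top 8b → 0x77 → andi [RI]
  [23:21] rd=2 = r2
  [20:0] imm=222728 = #222728
off 0x04: read fc ff ff f6 as little → 0xf6fffffc
  top 8b → 0xf6 → jmp [J]
  [23:0] imm=16777212 (s24→-4) = #-4
off 0x08: read 00 00 00 68 as little → 0x68000000
  top 8b → 0x68 → ret [N]

andi #222728, r2; jmp #-4; ret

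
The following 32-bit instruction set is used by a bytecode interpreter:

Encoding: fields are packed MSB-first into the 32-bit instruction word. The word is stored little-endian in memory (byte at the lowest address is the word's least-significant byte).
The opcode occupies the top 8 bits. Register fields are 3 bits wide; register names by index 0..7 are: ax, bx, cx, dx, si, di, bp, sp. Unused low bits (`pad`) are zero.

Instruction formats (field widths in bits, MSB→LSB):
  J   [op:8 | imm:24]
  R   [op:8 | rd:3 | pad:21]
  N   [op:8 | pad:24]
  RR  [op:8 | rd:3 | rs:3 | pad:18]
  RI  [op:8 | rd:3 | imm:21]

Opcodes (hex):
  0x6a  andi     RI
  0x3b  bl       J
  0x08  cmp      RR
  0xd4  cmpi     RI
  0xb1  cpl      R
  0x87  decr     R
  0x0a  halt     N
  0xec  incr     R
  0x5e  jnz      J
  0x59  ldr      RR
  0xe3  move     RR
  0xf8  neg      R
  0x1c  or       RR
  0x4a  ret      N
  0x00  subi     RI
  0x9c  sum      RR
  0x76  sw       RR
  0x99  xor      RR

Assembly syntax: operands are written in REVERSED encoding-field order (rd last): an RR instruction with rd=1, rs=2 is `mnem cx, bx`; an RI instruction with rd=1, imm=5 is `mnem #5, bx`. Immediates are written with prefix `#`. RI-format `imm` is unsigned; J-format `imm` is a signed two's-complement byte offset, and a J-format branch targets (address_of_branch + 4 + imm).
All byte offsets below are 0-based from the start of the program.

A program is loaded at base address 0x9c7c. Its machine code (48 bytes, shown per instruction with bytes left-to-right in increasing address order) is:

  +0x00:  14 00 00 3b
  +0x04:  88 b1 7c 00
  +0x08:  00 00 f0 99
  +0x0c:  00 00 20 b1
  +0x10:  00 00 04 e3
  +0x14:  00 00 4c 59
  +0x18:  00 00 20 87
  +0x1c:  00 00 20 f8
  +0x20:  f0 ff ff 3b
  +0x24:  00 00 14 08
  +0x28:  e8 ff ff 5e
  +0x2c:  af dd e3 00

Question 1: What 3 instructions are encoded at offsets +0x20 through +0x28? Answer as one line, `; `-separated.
bl #-16; cmp di, ax; jnz #-24

off 0x20: read f0 ff ff 3b as little → 0x3bfffff0
  top 8b → 0x3b → bl [J]
  [23:0] imm=16777200 (s24→-16) = #-16
off 0x24: read 00 00 14 08 as little → 0x08140000
  top 8b → 0x8 → cmp [RR]
  [23:21] rd=0 = ax
  [20:18] rs=5 = di
off 0x28: read e8 ff ff 5e as little → 0x5effffe8
  top 8b → 0x5e → jnz [J]
  [23:0] imm=16777192 (s24→-24) = #-24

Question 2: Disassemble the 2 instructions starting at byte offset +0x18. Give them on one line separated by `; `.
decr bx; neg bx

off 0x18: read 00 00 20 87 as little → 0x87200000
  op=0x87200000>>24=0x87 ⇒ decr (R)
  rd: (w>>21)&0x7=0x1 → bx
off 0x1c: read 00 00 20 f8 as little → 0xf8200000
  op=0xf8200000>>24=0xf8 ⇒ neg (R)
  rd: (w>>21)&0x7=0x1 → bx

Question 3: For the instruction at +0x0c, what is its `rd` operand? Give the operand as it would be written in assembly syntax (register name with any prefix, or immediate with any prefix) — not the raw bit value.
@+0c  little-endian(00 00 20 b1) = 0xb1200000
  opcode bits[31:24]=0xb1: cpl/R
  rd@[23:21]=0x1 ⇒ bx

bx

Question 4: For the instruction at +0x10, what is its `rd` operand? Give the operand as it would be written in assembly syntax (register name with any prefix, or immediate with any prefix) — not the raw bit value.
ax

+0x10: 00 00 04 e3 ⇒ word 0xe3040000 (little)
  opcode bits[31:24]=0xe3: move/RR
  [23:21] rd=0 = ax
  [20:18] rs=1 = bx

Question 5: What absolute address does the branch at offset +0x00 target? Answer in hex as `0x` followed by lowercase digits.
0x9c94

off 0x00: read 14 00 00 3b as little → 0x3b000014
  opcode bits[31:24]=0x3b: bl/J
  [23:0] imm=20 = #20
  target = base 0x9c7c + off 0x00 + 4 + imm 20 = 0x9c94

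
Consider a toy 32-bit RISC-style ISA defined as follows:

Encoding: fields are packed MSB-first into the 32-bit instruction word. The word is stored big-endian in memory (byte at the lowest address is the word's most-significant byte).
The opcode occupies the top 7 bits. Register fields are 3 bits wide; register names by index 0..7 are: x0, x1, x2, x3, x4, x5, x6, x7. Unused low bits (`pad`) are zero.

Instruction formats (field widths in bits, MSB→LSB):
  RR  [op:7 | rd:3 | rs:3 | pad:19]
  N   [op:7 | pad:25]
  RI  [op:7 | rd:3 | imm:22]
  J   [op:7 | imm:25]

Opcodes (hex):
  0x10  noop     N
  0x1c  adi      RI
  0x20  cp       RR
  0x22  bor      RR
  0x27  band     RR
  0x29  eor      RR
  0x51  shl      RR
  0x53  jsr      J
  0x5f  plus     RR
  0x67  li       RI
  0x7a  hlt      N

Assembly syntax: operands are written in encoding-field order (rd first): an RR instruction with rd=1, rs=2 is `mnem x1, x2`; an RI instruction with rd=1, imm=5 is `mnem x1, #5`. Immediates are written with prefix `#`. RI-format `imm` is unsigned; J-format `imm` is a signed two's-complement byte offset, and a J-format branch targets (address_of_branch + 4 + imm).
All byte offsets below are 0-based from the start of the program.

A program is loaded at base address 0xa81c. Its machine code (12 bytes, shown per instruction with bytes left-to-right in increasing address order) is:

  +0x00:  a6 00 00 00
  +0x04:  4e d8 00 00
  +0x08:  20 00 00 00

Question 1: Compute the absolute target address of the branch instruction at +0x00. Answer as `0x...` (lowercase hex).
off 0x00: read a6 00 00 00 as big → 0xa6000000
  op=0xa6000000>>25=0x53 ⇒ jsr (J)
  [24:0] imm=0 = #0
  target = base 0xa81c + off 0x00 + 4 + imm 0 = 0xa820

0xa820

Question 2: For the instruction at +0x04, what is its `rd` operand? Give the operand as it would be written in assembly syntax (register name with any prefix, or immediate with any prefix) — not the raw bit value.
x3

[04] 4e d8 00 00 → 0x4ed80000
  top 7b → 0x27 → band [RR]
  rd: (w>>22)&0x7=0x3 → x3
  rs: (w>>19)&0x7=0x3 → x3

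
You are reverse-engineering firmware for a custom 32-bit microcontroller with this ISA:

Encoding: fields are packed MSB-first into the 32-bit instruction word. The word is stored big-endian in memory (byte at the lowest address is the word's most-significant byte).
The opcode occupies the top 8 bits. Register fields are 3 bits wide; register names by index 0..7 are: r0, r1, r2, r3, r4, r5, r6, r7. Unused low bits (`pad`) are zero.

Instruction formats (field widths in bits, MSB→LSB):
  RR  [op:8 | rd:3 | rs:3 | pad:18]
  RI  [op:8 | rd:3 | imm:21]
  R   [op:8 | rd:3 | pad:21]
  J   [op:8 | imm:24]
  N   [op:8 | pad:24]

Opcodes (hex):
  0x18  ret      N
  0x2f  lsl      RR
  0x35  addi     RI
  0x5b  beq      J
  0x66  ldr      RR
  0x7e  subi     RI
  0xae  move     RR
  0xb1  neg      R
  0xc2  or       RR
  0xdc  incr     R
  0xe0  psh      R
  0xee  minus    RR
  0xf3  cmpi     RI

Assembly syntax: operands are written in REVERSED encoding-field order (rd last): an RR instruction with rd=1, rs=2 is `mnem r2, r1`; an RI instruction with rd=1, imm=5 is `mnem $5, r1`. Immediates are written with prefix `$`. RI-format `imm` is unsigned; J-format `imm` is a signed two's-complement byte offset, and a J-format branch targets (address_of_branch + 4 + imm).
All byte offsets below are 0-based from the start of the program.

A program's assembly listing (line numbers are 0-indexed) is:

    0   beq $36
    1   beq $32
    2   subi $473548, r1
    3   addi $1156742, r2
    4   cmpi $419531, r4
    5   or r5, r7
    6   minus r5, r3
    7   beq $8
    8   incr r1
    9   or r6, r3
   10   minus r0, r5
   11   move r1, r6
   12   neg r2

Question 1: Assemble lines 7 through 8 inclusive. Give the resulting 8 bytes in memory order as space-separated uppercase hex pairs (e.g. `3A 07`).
7. beq fields op=0x5b:8|imm=8:24 → word 5b000008h → 5b 00 00 08
8. incr fields op=0xdc:8|rd=1:3|pad=0:21 → word dc200000h → dc 20 00 00

5B 00 00 08 DC 20 00 00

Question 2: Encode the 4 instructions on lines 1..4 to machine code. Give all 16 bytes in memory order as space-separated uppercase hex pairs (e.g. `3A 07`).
1. beq fields op=0x5b:8|imm=32:24 → word 5b000020h → 5b 00 00 20
2. subi fields op=0x7e:8|rd=1:3|imm=473548:21 → word 7e2739cch → 7e 27 39 cc
3. addi fields op=0x35:8|rd=2:3|imm=1156742:21 → word 3551a686h → 35 51 a6 86
4. cmpi fields op=0xf3:8|rd=4:3|imm=419531:21 → word f38666cbh → f3 86 66 cb

5B 00 00 20 7E 27 39 CC 35 51 A6 86 F3 86 66 CB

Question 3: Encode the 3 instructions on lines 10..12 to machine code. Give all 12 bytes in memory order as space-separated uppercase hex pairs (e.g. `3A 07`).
10. minus fields op=0xee:8|rd=5:3|rs=0:3|pad=0:18 → word eea00000h → ee a0 00 00
11. move fields op=0xae:8|rd=6:3|rs=1:3|pad=0:18 → word aec40000h → ae c4 00 00
12. neg fields op=0xb1:8|rd=2:3|pad=0:21 → word b1400000h → b1 40 00 00

EE A0 00 00 AE C4 00 00 B1 40 00 00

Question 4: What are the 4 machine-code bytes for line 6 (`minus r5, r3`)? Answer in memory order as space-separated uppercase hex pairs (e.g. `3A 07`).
EE 74 00 00

line 6 (minus): pack op=0xee:8|rd=3:3|rs=5:3|pad=0:18 = 0xee740000; big→ ee 74 00 00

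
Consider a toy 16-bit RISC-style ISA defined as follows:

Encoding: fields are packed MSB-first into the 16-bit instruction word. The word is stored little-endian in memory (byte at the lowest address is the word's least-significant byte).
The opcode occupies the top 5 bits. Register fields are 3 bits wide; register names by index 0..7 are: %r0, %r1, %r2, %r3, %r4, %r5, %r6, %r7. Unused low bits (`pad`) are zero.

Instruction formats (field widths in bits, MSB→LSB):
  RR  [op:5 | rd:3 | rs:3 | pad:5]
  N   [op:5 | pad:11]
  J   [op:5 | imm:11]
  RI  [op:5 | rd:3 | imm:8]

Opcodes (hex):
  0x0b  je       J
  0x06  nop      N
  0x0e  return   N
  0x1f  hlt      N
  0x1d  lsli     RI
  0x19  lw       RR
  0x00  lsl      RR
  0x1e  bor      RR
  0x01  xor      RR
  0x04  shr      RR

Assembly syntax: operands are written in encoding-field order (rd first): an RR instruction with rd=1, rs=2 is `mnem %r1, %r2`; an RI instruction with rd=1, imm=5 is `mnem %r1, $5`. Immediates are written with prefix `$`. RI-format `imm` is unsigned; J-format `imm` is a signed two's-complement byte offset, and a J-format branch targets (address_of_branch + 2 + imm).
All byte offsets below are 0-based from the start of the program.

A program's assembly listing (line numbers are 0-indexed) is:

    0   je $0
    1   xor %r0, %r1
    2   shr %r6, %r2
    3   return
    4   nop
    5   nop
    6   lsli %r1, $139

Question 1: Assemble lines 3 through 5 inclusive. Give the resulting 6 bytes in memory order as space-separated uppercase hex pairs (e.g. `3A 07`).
00 70 00 30 00 30

line 3 (return): pack op=0xe:5|pad=0:11 = 0x7000; little→ 00 70
line 4 (nop): pack op=0x6:5|pad=0:11 = 0x3000; little→ 00 30
line 5 (nop): pack op=0x6:5|pad=0:11 = 0x3000; little→ 00 30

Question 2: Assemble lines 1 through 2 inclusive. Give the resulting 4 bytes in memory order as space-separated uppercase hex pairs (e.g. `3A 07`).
20 08 40 26

line 1 (xor): pack op=0x1:5|rd=0:3|rs=1:3|pad=0:5 = 0x0820; little→ 20 08
line 2 (shr): pack op=0x4:5|rd=6:3|rs=2:3|pad=0:5 = 0x2640; little→ 40 26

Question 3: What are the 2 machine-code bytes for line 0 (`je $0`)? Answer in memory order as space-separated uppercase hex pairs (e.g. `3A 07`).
00 58

L0: je op=0xb:5|imm=0:11 ⇒ 0x5800 ⇒ little 00 58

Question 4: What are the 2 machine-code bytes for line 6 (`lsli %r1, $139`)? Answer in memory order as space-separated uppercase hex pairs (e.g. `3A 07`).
8B E9

L6: lsli op=0x1d:5|rd=1:3|imm=139:8 ⇒ 0xe98b ⇒ little 8b e9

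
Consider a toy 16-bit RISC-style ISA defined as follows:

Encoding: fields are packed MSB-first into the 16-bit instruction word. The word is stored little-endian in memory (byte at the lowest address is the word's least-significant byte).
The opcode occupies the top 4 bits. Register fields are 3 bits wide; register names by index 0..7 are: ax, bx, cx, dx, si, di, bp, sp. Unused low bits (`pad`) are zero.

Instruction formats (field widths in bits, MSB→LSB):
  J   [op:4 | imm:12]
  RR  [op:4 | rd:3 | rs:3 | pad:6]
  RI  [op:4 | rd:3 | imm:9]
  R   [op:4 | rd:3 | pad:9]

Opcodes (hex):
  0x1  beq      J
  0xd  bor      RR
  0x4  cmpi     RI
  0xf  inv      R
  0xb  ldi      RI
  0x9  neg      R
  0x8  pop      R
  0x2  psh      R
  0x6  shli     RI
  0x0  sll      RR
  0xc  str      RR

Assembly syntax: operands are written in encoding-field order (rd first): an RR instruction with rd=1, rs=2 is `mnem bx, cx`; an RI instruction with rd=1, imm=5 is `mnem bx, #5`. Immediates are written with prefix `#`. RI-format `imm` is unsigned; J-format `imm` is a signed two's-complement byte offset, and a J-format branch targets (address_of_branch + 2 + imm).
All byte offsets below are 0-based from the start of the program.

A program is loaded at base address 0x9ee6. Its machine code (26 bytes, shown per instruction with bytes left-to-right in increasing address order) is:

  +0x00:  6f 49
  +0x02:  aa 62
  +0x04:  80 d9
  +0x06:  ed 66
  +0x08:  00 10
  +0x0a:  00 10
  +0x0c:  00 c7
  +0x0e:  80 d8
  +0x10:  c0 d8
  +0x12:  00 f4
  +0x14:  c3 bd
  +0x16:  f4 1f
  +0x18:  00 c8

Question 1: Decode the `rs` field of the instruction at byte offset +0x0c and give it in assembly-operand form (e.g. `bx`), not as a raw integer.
off 0x0c: read 00 c7 as little → 0xc700
  op=0xc700>>12=0xc ⇒ str (RR)
  [11:9] rd=3 = dx
  [8:6] rs=4 = si

si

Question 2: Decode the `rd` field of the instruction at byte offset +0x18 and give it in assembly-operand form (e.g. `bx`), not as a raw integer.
+0x18: 00 c8 ⇒ word 0xc800 (little)
  op=0xc800>>12=0xc ⇒ str (RR)
  [11:9] rd=4 = si
  [8:6] rs=0 = ax

si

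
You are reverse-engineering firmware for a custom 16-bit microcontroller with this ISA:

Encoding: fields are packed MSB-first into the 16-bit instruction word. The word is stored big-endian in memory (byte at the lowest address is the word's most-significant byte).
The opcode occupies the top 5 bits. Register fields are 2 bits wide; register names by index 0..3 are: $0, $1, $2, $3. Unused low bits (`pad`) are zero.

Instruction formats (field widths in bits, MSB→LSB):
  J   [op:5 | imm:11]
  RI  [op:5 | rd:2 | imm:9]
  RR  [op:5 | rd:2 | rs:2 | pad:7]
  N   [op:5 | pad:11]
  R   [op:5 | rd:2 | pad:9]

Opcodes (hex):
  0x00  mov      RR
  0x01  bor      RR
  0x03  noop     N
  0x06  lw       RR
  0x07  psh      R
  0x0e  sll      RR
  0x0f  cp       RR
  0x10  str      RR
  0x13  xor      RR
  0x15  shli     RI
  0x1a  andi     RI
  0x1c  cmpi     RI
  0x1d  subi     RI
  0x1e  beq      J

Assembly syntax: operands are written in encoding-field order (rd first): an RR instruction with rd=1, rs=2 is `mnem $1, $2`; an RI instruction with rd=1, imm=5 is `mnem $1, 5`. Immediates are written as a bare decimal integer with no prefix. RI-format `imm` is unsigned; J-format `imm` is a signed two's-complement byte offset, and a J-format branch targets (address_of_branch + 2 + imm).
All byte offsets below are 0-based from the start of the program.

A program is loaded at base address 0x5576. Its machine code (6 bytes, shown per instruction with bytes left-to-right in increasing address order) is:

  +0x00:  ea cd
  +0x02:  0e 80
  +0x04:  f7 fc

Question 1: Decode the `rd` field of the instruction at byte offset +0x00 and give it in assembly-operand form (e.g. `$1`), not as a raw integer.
$1

off 0x00: read ea cd as big → 0xeacd
  opcode bits[15:11]=0x1d: subi/RI
  rd@[10:9]=0x1 ⇒ $1
  imm@[8:0]=0xcd ⇒ 205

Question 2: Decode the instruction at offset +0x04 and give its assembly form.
off 0x04: read f7 fc as big → 0xf7fc
  opcode bits[15:11]=0x1e: beq/J
  [10:0] imm=2044 (s11→-4) = -4

beq -4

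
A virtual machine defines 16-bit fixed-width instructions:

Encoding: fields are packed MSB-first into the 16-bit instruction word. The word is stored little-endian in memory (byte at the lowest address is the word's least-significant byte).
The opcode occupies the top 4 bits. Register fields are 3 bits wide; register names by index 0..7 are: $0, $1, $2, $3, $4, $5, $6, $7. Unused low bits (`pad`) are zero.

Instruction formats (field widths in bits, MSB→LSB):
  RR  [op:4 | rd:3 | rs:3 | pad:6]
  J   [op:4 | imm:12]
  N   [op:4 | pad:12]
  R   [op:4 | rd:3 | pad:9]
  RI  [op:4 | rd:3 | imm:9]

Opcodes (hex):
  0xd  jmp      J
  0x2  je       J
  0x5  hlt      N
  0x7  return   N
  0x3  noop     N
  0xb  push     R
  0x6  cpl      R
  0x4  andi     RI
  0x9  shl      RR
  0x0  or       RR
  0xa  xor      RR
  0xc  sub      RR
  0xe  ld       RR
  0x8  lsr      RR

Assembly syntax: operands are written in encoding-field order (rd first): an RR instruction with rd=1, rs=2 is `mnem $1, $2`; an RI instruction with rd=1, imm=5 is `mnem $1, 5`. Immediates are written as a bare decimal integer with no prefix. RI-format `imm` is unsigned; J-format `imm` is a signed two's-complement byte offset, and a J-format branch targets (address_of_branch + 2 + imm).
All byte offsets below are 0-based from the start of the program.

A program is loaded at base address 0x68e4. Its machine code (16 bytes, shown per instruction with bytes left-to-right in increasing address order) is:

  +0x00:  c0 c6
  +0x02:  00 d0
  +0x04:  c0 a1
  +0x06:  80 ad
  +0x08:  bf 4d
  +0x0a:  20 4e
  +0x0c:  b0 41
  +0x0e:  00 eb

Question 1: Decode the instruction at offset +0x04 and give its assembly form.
xor $0, $7

[04] c0 a1 → 0xa1c0
  op=0xa1c0>>12=0xa ⇒ xor (RR)
  rd: (w>>9)&0x7=0x0 → $0
  rs: (w>>6)&0x7=0x7 → $7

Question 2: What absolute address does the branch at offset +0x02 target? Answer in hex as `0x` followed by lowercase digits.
0x68e8

[02] 00 d0 → 0xd000
  op=0xd000>>12=0xd ⇒ jmp (J)
  [11:0] imm=0 = 0
  target = base 0x68e4 + off 0x02 + 2 + imm 0 = 0x68e8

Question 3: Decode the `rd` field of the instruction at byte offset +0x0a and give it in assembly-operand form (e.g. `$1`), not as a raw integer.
@+0a  little-endian(20 4e) = 0x4e20
  opcode bits[15:12]=0x4: andi/RI
  [11:9] rd=7 = $7
  [8:0] imm=32 = 32

$7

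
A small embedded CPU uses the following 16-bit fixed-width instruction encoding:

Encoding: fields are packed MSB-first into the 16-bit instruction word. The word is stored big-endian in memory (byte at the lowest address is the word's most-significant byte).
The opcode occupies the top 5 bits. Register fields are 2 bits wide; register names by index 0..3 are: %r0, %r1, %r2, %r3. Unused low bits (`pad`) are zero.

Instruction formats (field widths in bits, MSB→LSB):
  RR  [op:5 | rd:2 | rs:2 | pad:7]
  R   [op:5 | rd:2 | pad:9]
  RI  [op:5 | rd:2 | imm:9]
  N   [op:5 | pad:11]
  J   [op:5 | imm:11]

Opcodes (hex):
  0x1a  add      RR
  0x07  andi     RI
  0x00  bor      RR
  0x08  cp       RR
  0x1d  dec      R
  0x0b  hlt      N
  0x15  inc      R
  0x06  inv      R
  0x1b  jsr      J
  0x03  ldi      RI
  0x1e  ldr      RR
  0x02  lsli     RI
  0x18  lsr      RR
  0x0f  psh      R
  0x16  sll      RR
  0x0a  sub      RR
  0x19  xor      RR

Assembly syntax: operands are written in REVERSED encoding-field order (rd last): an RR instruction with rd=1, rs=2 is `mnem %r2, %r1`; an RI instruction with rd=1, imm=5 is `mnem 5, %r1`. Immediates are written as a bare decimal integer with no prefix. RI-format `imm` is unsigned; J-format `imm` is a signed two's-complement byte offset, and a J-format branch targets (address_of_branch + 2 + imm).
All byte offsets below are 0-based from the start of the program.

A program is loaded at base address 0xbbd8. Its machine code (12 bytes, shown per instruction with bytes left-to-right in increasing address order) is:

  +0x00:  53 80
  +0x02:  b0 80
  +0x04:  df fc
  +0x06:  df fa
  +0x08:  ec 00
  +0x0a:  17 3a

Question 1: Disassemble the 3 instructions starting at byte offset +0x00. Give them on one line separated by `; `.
sub %r3, %r1; sll %r1, %r0; jsr -4

+0x00: 53 80 ⇒ word 0x5380 (big)
  opcode bits[15:11]=0xa: sub/RR
  [10:9] rd=1 = %r1
  [8:7] rs=3 = %r3
+0x02: b0 80 ⇒ word 0xb080 (big)
  opcode bits[15:11]=0x16: sll/RR
  [10:9] rd=0 = %r0
  [8:7] rs=1 = %r1
+0x04: df fc ⇒ word 0xdffc (big)
  opcode bits[15:11]=0x1b: jsr/J
  [10:0] imm=2044 (s11→-4) = -4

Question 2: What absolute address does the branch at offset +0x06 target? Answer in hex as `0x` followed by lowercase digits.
@+06  big-endian(df fa) = 0xdffa
  top 5b → 0x1b → jsr [J]
  imm@[10:0]=0x7fa (s11→-6) ⇒ -6
  target = base 0xbbd8 + off 0x06 + 2 + imm -6 = 0xbbda

0xbbda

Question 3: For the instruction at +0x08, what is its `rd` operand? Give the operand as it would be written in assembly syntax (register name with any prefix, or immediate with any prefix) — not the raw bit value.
%r2

@+08  big-endian(ec 00) = 0xec00
  opcode bits[15:11]=0x1d: dec/R
  rd: (w>>9)&0x3=0x2 → %r2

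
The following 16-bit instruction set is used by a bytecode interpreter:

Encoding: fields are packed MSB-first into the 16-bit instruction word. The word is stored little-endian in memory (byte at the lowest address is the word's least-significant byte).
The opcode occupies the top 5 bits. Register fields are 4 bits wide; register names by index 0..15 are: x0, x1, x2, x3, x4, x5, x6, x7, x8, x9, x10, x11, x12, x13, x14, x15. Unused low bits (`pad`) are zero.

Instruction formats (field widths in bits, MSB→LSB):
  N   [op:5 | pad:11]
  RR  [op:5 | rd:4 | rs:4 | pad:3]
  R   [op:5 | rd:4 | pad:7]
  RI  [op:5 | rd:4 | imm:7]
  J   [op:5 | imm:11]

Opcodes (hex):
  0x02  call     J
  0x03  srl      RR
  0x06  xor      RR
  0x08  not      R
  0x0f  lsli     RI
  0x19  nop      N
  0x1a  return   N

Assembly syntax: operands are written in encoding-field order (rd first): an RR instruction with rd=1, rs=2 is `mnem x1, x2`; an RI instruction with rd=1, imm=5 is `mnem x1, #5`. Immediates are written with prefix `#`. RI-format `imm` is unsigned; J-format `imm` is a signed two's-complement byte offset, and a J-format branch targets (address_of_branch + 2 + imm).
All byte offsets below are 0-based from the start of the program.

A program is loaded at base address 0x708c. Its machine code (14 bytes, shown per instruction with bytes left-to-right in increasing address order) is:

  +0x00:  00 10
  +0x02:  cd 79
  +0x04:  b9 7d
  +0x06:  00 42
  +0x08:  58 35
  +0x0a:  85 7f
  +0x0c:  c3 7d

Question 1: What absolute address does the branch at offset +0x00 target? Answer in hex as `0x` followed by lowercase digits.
0x708e

+0x00: 00 10 ⇒ word 0x1000 (little)
  opcode bits[15:11]=0x2: call/J
  [10:0] imm=0 = #0
  target = base 0x708c + off 0x00 + 2 + imm 0 = 0x708e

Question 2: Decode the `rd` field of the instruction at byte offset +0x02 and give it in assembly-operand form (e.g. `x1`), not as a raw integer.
x3

[02] cd 79 → 0x79cd
  op=0x79cd>>11=0xf ⇒ lsli (RI)
  rd@[10:7]=0x3 ⇒ x3
  imm@[6:0]=0x4d ⇒ #77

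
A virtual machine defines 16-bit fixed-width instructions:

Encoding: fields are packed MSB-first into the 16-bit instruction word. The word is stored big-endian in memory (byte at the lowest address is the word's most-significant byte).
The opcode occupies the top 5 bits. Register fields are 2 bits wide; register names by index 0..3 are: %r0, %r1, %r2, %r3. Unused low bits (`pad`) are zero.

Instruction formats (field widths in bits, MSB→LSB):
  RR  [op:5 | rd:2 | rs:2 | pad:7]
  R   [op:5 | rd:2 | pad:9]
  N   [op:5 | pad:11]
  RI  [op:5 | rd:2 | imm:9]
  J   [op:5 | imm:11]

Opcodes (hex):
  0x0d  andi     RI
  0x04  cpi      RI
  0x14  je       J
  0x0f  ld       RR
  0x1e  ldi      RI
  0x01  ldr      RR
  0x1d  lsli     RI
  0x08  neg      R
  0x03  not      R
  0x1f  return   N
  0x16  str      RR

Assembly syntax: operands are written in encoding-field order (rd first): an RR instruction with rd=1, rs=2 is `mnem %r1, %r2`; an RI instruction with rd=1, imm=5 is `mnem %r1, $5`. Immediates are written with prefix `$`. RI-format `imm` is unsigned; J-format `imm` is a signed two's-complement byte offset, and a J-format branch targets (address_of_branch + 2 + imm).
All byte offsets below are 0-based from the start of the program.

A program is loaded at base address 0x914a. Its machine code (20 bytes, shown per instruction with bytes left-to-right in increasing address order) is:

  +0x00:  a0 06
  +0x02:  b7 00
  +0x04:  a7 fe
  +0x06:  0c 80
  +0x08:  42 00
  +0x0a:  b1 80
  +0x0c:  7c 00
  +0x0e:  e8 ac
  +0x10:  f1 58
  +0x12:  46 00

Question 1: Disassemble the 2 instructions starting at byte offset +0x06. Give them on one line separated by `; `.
ldr %r2, %r1; neg %r1

off 0x06: read 0c 80 as big → 0x0c80
  op=0x0c80>>11=0x1 ⇒ ldr (RR)
  [10:9] rd=2 = %r2
  [8:7] rs=1 = %r1
off 0x08: read 42 00 as big → 0x4200
  op=0x4200>>11=0x8 ⇒ neg (R)
  [10:9] rd=1 = %r1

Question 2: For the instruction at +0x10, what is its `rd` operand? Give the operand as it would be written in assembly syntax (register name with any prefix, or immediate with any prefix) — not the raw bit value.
+0x10: f1 58 ⇒ word 0xf158 (big)
  top 5b → 0x1e → ldi [RI]
  rd: (w>>9)&0x3=0x0 → %r0
  imm: (w>>0)&0x1ff=0x158 → $344

%r0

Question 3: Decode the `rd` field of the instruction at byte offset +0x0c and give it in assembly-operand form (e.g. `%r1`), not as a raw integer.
off 0x0c: read 7c 00 as big → 0x7c00
  op=0x7c00>>11=0xf ⇒ ld (RR)
  [10:9] rd=2 = %r2
  [8:7] rs=0 = %r0

%r2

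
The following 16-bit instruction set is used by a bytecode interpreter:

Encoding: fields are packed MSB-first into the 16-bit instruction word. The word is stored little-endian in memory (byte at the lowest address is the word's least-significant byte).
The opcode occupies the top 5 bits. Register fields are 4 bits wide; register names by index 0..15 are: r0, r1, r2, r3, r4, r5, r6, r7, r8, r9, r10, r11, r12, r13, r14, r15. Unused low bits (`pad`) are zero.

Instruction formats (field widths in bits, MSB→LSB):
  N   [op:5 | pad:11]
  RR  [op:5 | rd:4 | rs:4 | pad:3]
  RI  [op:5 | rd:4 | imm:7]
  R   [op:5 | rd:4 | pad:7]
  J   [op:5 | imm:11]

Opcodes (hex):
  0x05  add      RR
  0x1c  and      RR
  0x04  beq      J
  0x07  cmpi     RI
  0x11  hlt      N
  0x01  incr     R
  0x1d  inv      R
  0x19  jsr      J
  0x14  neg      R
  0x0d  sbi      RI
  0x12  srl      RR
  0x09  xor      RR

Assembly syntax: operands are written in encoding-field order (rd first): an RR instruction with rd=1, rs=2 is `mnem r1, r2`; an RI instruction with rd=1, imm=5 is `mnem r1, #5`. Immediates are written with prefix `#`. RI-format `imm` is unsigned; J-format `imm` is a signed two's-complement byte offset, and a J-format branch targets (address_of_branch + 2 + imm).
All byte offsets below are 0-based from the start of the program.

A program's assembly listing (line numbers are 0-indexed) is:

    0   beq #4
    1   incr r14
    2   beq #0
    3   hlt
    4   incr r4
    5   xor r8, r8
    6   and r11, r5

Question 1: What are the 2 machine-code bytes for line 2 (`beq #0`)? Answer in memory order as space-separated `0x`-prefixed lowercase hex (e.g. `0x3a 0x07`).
L2: beq op=0x4:5|imm=0:11 ⇒ 0x2000 ⇒ little 00 20

0x00 0x20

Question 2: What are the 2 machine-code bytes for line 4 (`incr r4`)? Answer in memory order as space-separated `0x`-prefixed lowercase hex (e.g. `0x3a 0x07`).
0x00 0x0a

line 4 (incr): pack op=0x1:5|rd=4:4|pad=0:7 = 0x0a00; little→ 00 0a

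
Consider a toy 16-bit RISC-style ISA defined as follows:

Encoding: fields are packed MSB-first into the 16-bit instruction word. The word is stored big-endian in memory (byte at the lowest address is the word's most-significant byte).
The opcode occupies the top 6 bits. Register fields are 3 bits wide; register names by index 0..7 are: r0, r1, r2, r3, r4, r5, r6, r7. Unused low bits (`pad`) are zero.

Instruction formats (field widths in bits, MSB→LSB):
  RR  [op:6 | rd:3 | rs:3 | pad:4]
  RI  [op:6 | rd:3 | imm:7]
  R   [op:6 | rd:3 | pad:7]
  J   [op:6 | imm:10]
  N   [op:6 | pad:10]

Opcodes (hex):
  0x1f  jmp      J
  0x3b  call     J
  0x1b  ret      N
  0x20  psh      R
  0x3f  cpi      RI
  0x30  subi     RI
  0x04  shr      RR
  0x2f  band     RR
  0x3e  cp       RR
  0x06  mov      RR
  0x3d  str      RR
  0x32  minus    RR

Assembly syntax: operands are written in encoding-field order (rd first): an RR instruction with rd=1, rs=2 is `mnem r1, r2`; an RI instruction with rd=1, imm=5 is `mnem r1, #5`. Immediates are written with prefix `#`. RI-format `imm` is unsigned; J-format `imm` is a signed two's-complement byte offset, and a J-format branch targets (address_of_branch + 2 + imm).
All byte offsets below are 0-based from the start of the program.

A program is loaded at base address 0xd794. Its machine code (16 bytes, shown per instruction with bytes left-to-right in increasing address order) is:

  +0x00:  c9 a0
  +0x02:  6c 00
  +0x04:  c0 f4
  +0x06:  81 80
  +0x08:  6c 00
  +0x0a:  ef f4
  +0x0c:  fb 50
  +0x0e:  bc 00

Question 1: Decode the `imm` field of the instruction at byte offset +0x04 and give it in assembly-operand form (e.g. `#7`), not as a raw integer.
+0x04: c0 f4 ⇒ word 0xc0f4 (big)
  opcode bits[15:10]=0x30: subi/RI
  [9:7] rd=1 = r1
  [6:0] imm=116 = #116

#116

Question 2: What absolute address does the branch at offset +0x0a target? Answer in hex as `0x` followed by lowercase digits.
[0a] ef f4 → 0xeff4
  top 6b → 0x3b → call [J]
  imm@[9:0]=0x3f4 (s10→-12) ⇒ #-12
  target = base 0xd794 + off 0x0a + 2 + imm -12 = 0xd794

0xd794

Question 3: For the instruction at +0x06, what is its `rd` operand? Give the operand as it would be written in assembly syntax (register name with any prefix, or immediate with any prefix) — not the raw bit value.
[06] 81 80 → 0x8180
  opcode bits[15:10]=0x20: psh/R
  [9:7] rd=3 = r3

r3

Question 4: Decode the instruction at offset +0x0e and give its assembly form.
@+0e  big-endian(bc 00) = 0xbc00
  opcode bits[15:10]=0x2f: band/RR
  [9:7] rd=0 = r0
  [6:4] rs=0 = r0

band r0, r0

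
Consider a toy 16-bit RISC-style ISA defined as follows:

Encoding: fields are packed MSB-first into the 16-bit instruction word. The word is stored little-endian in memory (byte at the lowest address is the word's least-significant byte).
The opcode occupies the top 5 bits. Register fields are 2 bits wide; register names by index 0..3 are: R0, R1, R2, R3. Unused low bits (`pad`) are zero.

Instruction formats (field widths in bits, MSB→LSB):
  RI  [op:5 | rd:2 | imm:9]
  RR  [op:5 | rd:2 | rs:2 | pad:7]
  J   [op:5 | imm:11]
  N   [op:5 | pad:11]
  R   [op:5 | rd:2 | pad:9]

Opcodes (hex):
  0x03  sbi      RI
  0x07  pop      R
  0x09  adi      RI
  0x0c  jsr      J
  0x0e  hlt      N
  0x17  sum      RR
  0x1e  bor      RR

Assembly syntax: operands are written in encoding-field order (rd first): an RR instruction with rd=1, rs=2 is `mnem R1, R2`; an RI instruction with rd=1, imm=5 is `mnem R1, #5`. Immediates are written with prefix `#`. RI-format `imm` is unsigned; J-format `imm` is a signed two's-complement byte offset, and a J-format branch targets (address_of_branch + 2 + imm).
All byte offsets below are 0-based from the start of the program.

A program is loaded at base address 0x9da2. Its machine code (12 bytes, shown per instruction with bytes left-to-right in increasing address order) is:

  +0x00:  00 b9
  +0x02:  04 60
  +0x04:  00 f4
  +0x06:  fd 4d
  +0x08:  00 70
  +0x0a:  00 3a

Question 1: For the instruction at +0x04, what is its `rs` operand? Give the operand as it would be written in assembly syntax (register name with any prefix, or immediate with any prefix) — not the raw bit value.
[04] 00 f4 → 0xf400
  top 5b → 0x1e → bor [RR]
  [10:9] rd=2 = R2
  [8:7] rs=0 = R0

R0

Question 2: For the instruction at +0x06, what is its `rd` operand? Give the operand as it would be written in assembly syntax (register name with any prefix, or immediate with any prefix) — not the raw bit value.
R2

+0x06: fd 4d ⇒ word 0x4dfd (little)
  op=0x4dfd>>11=0x9 ⇒ adi (RI)
  rd@[10:9]=0x2 ⇒ R2
  imm@[8:0]=0x1fd ⇒ #509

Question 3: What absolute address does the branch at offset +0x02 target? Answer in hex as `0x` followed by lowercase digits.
+0x02: 04 60 ⇒ word 0x6004 (little)
  opcode bits[15:11]=0xc: jsr/J
  imm: (w>>0)&0x7ff=0x4 → #4
  target = base 0x9da2 + off 0x02 + 2 + imm 4 = 0x9daa

0x9daa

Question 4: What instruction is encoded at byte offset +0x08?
hlt

@+08  little-endian(00 70) = 0x7000
  opcode bits[15:11]=0xe: hlt/N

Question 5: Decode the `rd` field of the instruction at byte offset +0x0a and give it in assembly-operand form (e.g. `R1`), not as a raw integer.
R1

[0a] 00 3a → 0x3a00
  top 5b → 0x7 → pop [R]
  rd@[10:9]=0x1 ⇒ R1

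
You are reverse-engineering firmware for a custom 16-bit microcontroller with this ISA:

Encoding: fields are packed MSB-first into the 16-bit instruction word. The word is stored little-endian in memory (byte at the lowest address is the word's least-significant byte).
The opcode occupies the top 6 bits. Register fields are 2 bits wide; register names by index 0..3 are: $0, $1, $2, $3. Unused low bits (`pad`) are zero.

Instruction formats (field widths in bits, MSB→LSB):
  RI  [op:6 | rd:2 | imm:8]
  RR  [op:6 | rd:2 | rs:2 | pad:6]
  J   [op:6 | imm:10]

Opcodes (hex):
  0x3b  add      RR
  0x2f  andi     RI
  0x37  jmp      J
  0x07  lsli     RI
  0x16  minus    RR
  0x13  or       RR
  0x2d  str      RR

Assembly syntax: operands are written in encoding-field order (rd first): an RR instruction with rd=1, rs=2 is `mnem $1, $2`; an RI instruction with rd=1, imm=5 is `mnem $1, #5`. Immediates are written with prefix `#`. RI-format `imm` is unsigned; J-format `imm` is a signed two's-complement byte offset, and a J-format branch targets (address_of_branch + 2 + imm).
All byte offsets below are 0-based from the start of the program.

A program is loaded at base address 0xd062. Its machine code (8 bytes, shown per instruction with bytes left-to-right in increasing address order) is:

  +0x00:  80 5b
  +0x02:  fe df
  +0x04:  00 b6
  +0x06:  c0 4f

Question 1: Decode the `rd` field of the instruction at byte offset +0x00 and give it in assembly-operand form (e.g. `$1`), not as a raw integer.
+0x00: 80 5b ⇒ word 0x5b80 (little)
  opcode bits[15:10]=0x16: minus/RR
  rd@[9:8]=0x3 ⇒ $3
  rs@[7:6]=0x2 ⇒ $2

$3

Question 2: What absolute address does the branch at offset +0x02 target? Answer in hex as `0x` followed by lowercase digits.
off 0x02: read fe df as little → 0xdffe
  top 6b → 0x37 → jmp [J]
  imm@[9:0]=0x3fe (s10→-2) ⇒ #-2
  target = base 0xd062 + off 0x02 + 2 + imm -2 = 0xd064

0xd064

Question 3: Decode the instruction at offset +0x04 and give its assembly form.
str $2, $0

+0x04: 00 b6 ⇒ word 0xb600 (little)
  top 6b → 0x2d → str [RR]
  [9:8] rd=2 = $2
  [7:6] rs=0 = $0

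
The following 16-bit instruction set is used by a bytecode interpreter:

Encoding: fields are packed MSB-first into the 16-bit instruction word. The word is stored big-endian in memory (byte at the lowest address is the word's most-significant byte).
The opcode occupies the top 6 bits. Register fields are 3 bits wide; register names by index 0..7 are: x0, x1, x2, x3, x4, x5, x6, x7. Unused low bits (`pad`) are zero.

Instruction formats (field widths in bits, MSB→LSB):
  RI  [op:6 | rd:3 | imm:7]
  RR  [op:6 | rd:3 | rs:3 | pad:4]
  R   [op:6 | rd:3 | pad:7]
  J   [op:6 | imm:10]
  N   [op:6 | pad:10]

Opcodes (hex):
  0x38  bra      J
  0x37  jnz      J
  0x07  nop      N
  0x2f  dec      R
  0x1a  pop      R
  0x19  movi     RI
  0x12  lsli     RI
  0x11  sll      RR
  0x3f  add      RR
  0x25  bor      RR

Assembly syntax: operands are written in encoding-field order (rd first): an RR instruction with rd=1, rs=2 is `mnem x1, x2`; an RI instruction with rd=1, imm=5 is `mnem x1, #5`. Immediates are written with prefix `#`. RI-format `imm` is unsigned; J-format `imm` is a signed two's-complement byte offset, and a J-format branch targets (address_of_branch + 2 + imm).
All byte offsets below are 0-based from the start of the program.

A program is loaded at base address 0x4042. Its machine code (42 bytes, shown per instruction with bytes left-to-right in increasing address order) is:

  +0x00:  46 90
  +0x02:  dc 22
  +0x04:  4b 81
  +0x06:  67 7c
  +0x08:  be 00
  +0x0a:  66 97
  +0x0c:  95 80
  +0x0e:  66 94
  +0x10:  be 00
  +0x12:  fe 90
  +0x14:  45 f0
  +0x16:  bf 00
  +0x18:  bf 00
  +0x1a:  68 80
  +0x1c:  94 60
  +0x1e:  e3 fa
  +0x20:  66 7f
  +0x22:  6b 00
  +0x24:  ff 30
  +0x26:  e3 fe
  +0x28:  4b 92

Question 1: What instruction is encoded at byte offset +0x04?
lsli x7, #1

@+04  big-endian(4b 81) = 0x4b81
  op=0x4b81>>10=0x12 ⇒ lsli (RI)
  rd@[9:7]=0x7 ⇒ x7
  imm@[6:0]=0x1 ⇒ #1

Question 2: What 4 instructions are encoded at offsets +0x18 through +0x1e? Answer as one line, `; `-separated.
dec x6; pop x1; bor x0, x6; bra #-6

+0x18: bf 00 ⇒ word 0xbf00 (big)
  opcode bits[15:10]=0x2f: dec/R
  [9:7] rd=6 = x6
+0x1a: 68 80 ⇒ word 0x6880 (big)
  opcode bits[15:10]=0x1a: pop/R
  [9:7] rd=1 = x1
+0x1c: 94 60 ⇒ word 0x9460 (big)
  opcode bits[15:10]=0x25: bor/RR
  [9:7] rd=0 = x0
  [6:4] rs=6 = x6
+0x1e: e3 fa ⇒ word 0xe3fa (big)
  opcode bits[15:10]=0x38: bra/J
  [9:0] imm=1018 (s10→-6) = #-6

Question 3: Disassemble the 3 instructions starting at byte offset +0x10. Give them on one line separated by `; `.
dec x4; add x5, x1; sll x3, x7

+0x10: be 00 ⇒ word 0xbe00 (big)
  top 6b → 0x2f → dec [R]
  rd@[9:7]=0x4 ⇒ x4
+0x12: fe 90 ⇒ word 0xfe90 (big)
  top 6b → 0x3f → add [RR]
  rd@[9:7]=0x5 ⇒ x5
  rs@[6:4]=0x1 ⇒ x1
+0x14: 45 f0 ⇒ word 0x45f0 (big)
  top 6b → 0x11 → sll [RR]
  rd@[9:7]=0x3 ⇒ x3
  rs@[6:4]=0x7 ⇒ x7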